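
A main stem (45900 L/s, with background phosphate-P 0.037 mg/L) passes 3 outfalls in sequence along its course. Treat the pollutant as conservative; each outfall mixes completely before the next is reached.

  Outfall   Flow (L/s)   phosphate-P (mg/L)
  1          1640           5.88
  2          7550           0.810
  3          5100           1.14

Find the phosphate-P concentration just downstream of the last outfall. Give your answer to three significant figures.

0.387 mg/L

Outfall 1: combined Q = 47540 L/s; C = (45900·0.03700 + 1640·5.880)/47540 = 0.2386 mg/L.
Outfall 2: combined Q = 55090 L/s; C = (47540·0.2386 + 7550·0.8100)/55090 = 0.3169 mg/L.
Outfall 3: combined Q = 60190 L/s; C = (55090·0.3169 + 5100·1.140)/60190 = 0.3866 mg/L.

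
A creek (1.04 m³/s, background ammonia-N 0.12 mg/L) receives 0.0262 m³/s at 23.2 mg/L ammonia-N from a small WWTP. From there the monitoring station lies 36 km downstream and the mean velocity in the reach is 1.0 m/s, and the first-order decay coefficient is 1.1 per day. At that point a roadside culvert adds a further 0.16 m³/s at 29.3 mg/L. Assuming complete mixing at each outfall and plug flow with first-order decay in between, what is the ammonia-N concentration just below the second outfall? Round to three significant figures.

After mixing, C = (1.040·0.1200 + 0.02620·23.20) / 1.066 = 0.7326/1.066 = 0.6872 mg/L; combined flow 1.066 m³/s.
Travel time t = 36·1000 / 1.0 = 36000 s = 10.00 h.
First-order decay: C = 0.6872·exp(−k·t) = 0.6872·0.6323 = 0.4345 mg/L.
At the second outfall, C = (1.066·0.4345 + 0.1600·29.30) / (1.066 + 0.1600) = 4.201 mg/L.

4.20 mg/L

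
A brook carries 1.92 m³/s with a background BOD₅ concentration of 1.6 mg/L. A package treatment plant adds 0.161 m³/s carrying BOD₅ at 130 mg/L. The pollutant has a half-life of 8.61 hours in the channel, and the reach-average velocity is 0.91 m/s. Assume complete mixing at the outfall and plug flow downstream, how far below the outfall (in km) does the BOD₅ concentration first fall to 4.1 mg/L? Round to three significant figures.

42.1 km

After mixing, C = (1.920·1.600 + 0.1610·130.0) / 2.081 = 24.00/2.081 = 11.53 mg/L.
Half-life 8.61 h → k = ln 2 / 8.61 = 0.08050 h⁻¹ = 1.932 d⁻¹.
Set 11.53·exp(−k·t) = 4.1 → t = ln(11.53/4.1)/k = 46250 s = 12.85 h.
Distance = v·t = 0.91·46250 = 42090 m = 42.09 km.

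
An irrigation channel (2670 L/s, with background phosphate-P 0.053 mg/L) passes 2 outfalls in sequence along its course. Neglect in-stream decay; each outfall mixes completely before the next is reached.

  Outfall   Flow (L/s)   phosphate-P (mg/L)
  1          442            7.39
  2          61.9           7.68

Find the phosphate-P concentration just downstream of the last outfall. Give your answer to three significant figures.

After outfall 1: Q = 2670 + 442.0 = 3112 L/s; C = (2670·0.05300 + 442.0·7.390)/3112 = 1.095 mg/L.
After outfall 2: Q = 3112 + 61.90 = 3174 L/s; C = (3112·1.095 + 61.90·7.680)/3174 = 1.224 mg/L.

1.22 mg/L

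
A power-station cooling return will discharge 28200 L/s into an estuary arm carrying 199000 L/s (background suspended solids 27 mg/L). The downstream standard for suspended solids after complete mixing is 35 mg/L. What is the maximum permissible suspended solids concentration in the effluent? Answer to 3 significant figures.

At the limit, (Qr·Cr + Qe·Cₑ)/(Qr + Qe) = 35:
Cₑ = (227200·35 − 199000·27.00) / 28200 = 91.45 mg/L.

91.5 mg/L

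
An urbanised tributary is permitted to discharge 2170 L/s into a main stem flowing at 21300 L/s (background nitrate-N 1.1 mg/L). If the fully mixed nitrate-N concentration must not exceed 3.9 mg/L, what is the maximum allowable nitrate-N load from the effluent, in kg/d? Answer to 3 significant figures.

Mass balance at the limit: 21300·1.100 + 2170·Cₑ = 23470·3.9 → Cₑ = 31.38 mg/L.
2170 L/s = 2.170 m³/s. Load = 2.170 m³/s × 31.38 g/m³ × 86 400 s/d = 5884 kg/d.

5880 kg/d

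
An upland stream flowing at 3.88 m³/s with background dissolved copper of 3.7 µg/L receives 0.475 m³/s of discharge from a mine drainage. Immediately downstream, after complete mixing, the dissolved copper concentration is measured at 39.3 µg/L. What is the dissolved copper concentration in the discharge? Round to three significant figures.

330 µg/L

Mass balance: 3.880·3.700 + 0.4750·Cₑ = 4.355·39.30
→ Cₑ = (4.355·39.30 − 3.880·3.700) / 0.4750 = 330.1 µg/L.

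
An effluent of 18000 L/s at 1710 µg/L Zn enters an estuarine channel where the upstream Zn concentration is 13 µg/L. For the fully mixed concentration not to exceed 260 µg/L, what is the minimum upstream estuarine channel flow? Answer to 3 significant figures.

Set C_mix = 260: (Q·13.00 + 18000·1710) / (Q + 18000) = 260
→ Q = 18000·(1710 − 260)/(260 − 13.00) = 105700 L/s.

106000 L/s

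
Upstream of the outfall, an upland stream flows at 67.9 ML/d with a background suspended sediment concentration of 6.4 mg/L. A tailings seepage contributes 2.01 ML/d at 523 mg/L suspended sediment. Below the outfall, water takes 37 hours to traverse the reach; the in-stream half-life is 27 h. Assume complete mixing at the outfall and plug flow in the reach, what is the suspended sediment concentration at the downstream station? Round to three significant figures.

Flow-weighted average: C = (67.90·6.400 + 2.010·523.0) / 69.91 = 1486/69.91 = 21.25 mg/L.
Half-life 27 h → k = ln 2 / 27 = 0.02567 h⁻¹ = 0.6161 d⁻¹.
First-order decay: C = 21.25·exp(−k·t) = 21.25·0.3868 = 8.220 mg/L.

8.22 mg/L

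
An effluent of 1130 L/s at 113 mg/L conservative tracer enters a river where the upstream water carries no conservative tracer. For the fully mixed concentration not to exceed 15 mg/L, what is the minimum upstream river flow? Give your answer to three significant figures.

Set C_mix = 15: (Q·0 + 1130·113.0) / (Q + 1130) = 15
→ Q = 1130·(113.0 − 15)/(15 − 0) = 7383 L/s.

7380 L/s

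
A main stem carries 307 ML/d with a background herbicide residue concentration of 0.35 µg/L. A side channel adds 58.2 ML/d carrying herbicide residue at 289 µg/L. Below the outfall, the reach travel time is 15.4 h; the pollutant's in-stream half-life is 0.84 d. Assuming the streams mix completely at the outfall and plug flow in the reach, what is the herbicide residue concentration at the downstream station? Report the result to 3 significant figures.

27.3 µg/L

After mixing, C = (307.0·0.3500 + 58.20·289.0) / 365.2 = 16930/365.2 = 46.35 µg/L.
Half-life 0.84 d → k = ln 2 / 0.84 = 0.8252 d⁻¹.
After decay, C = 46.35 × e^(−kt) = 46.35 × 0.5889 = 27.30 µg/L.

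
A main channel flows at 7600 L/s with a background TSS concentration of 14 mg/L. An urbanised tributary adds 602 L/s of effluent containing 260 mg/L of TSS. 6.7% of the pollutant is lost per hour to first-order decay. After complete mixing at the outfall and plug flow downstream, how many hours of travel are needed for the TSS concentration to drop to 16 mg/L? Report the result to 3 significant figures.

Flow-weighted average: C = (7600·14.00 + 602.0·260.0) / 8202 = 262900/8202 = 32.06 mg/L.
6.7%/h lost → k = −ln(1 − 0.067) = 0.06935 h⁻¹.
32.06·exp(−k·t) = 16 → t = ln(32.06/16)/k = 36070 s = 10.02 h.

10.0 h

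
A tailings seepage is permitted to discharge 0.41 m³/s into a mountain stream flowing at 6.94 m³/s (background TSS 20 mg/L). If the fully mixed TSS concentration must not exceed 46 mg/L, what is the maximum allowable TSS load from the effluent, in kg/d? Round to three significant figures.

Mass balance at the limit: 6.940·20.00 + 0.4100·Cₑ = 7.350·46 → Cₑ = 486.1 mg/L.
Load = 0.4100 m³/s × 486.1 g/m³ × 86 400 s/d = 17220 kg/d.

17200 kg/d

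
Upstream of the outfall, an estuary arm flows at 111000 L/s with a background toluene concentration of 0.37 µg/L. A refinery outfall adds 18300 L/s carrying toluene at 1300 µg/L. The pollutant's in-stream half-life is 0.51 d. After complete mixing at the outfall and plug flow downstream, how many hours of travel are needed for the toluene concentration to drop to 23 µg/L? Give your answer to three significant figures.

After mixing, C = (111000·0.3700 + 18300·1300) / 129300 = 23830000/129300 = 184.3 µg/L.
Half-life 0.51 d → k = ln 2 / 0.51 = 1.359 d⁻¹.
184.3·exp(−k·t) = 23 → t = ln(184.3/23)/k = 132300 s = 36.75 h.

36.7 h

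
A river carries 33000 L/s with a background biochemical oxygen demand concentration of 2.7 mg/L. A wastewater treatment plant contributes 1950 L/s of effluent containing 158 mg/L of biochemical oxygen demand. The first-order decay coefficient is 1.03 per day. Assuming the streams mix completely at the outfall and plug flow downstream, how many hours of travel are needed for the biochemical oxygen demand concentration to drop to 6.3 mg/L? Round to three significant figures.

Mass balance: C = (33000·2.700 + 1950·158.0) / 34950 = 397200/34950 = 11.36 mg/L.
11.36·exp(−k·t) = 6.3 → t = ln(11.36/6.3)/k = 49490 s = 13.75 h.

13.7 h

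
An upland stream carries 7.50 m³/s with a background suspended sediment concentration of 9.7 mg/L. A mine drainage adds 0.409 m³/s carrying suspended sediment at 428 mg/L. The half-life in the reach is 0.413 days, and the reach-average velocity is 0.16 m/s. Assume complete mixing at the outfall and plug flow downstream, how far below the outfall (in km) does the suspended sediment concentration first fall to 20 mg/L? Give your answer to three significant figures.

After mixing, C = (7.500·9.700 + 0.4090·428.0) / 7.909 = 247.8/7.909 = 31.33 mg/L.
Half-life 0.413 d → k = ln 2 / 0.413 = 1.678 d⁻¹.
Set 31.33·exp(−k·t) = 20 → t = ln(31.33/20)/k = 23110 s = 6.419 h.
Distance = v·t = 0.16·23110 = 3697 m = 3.697 km.

3.70 km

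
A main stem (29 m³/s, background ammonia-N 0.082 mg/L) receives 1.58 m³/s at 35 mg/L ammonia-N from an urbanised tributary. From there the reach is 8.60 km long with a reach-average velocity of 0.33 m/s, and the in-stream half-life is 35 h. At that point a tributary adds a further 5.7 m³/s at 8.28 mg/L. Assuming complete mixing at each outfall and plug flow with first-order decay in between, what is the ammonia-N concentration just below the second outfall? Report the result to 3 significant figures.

2.68 mg/L

Conservation of mass: C = (29.00·0.08200 + 1.580·35.00) / 30.58 = 57.68/30.58 = 1.886 mg/L; combined flow 30.58 m³/s.
Travel time t = 8.60·1000 / 0.33 = 26060 s = 7.239 h.
Half-life 35 h → k = ln 2 / 35 = 0.01980 h⁻¹ = 0.4753 d⁻¹.
Applying C = C₀e^(−kt): 1.886 × 0.8664 = 1.634 mg/L.
At the second outfall, C = (30.58·1.634 + 5.700·8.280) / (30.58 + 5.700) = 2.678 mg/L.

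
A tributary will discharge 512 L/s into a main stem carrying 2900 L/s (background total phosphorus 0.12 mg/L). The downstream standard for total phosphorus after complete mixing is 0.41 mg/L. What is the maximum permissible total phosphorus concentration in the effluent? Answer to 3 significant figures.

At the limit, (Qr·Cr + Qe·Cₑ)/(Qr + Qe) = 0.41:
Cₑ = (3412·0.41 − 2900·0.1200) / 512.0 = 2.053 mg/L.

2.05 mg/L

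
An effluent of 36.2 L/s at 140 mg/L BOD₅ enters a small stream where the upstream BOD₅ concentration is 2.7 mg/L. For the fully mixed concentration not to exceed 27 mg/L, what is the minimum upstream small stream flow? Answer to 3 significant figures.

168 L/s

Set C_mix = 27: (Q·2.700 + 36.20·140.0) / (Q + 36.20) = 27
→ Q = 36.20·(140.0 − 27)/(27 − 2.700) = 168.3 L/s.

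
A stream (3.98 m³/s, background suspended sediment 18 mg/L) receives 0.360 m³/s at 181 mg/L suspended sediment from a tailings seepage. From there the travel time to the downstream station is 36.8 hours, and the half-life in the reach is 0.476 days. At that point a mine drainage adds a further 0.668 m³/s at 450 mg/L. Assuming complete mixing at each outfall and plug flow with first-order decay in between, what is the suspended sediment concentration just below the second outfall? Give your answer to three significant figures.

63.0 mg/L

Mixed concentration C = ΣQC/ΣQ = (3.980·18.00 + 0.3600·181.0) / 4.340 = 136.8/4.340 = 31.52 mg/L; combined flow 4.340 m³/s.
Half-life 0.476 d → k = ln 2 / 0.476 = 1.456 d⁻¹.
After decay, C = 31.52 × e^(−kt) = 31.52 × 0.1072 = 3.380 mg/L.
At the second outfall, C = (4.340·3.380 + 0.6680·450.0) / (4.340 + 0.6680) = 62.95 mg/L.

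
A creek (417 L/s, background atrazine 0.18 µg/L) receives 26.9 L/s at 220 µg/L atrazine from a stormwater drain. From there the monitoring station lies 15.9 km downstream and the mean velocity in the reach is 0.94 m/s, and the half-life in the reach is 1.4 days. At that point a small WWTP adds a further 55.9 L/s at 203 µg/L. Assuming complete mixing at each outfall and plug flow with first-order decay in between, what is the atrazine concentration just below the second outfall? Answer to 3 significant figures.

Conservation of mass: C = (417.0·0.1800 + 26.90·220.0) / 443.9 = 5993/443.9 = 13.50 µg/L; combined flow 443.9 L/s.
Travel time t = 15.9·1000 / 0.94 = 16910 s = 4.699 h.
Half-life 1.4 d → k = ln 2 / 1.4 = 0.4951 d⁻¹.
After decay, C = 13.50 × e^(−kt) = 13.50 × 0.9076 = 12.25 µg/L.
Second outfall: C = (443.9·12.25 + 55.90·203.0)/499.8 = 33.59 µg/L.

33.6 µg/L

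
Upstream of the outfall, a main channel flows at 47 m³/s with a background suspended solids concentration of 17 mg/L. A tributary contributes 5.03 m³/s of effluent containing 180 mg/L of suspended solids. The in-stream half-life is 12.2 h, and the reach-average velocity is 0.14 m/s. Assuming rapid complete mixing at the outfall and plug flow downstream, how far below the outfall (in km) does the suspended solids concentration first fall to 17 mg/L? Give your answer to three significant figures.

Conservation of mass: C = (47.00·17.00 + 5.030·180.0) / 52.03 = 1704/52.03 = 32.76 mg/L.
Half-life 12.2 h → k = ln 2 / 12.2 = 0.05682 h⁻¹ = 1.364 d⁻¹.
Set 32.76·exp(−k·t) = 17 → t = ln(32.76/17)/k = 41560 s = 11.55 h.
Distance = v·t = 0.14·41560 = 5819 m = 5.819 km.

5.82 km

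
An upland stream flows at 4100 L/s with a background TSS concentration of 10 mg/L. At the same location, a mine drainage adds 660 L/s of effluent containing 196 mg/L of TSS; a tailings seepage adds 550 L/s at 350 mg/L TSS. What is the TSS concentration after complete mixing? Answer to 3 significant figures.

After mixing, C = (4100·10.00 + 660.0·196.0 + 550.0·350.0) / 5310 = 362900/5310 = 68.34 mg/L.

68.3 mg/L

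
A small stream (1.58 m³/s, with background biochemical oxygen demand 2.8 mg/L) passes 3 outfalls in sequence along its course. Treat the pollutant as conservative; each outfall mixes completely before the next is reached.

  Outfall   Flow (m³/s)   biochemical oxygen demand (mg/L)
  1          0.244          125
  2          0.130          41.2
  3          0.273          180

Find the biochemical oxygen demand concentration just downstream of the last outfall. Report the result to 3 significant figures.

40.2 mg/L

Below outfall 1: Q → 1.824 m³/s, C = (1.580·2.800 + 0.2440·125.0)/1.824 = 19.15 mg/L.
Below outfall 2: Q → 1.954 m³/s, C = (1.824·19.15 + 0.1300·41.20)/1.954 = 20.61 mg/L.
Below outfall 3: Q → 2.227 m³/s, C = (1.954·20.61 + 0.2730·180.0)/2.227 = 40.15 mg/L.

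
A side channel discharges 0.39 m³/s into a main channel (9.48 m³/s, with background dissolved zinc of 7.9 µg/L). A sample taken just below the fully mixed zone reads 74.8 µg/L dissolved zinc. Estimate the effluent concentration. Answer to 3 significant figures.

Mass balance: 9.480·7.900 + 0.3900·Cₑ = 9.870·74.80
→ Cₑ = (9.870·74.80 − 9.480·7.900) / 0.3900 = 1701 µg/L.

1700 µg/L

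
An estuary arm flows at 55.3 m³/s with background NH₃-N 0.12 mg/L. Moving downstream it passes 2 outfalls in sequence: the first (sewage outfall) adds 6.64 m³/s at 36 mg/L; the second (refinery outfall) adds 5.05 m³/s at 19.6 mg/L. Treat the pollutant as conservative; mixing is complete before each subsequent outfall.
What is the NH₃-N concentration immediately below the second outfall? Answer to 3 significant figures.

5.14 mg/L

Outfall 1: combined Q = 61.94 m³/s; C = (55.30·0.1200 + 6.640·36.00)/61.94 = 3.966 mg/L.
Outfall 2: combined Q = 66.99 m³/s; C = (61.94·3.966 + 5.050·19.60)/66.99 = 5.145 mg/L.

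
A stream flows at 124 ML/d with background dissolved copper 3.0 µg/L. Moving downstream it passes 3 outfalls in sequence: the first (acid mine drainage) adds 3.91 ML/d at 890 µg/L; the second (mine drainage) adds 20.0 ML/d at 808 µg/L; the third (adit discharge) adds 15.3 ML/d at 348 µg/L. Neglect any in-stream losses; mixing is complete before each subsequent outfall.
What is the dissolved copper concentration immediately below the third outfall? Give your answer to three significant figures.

155 µg/L

After outfall 1: Q = 124.0 + 3.910 = 127.9 ML/d; C = (124.0·3.000 + 3.910·890.0)/127.9 = 30.11 µg/L.
After outfall 2: Q = 127.9 + 20.00 = 147.9 ML/d; C = (127.9·30.11 + 20.00·808.0)/147.9 = 135.3 µg/L.
After outfall 3: Q = 147.9 + 15.30 = 163.2 ML/d; C = (147.9·135.3 + 15.30·348.0)/163.2 = 155.2 µg/L.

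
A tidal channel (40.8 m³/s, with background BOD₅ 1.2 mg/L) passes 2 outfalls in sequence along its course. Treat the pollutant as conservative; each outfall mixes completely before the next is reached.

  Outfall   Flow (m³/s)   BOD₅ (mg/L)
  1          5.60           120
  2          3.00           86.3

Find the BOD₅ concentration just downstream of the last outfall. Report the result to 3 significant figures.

Below outfall 1: Q → 46.40 m³/s, C = (40.80·1.200 + 5.600·120.0)/46.40 = 15.54 mg/L.
Below outfall 2: Q → 49.40 m³/s, C = (46.40·15.54 + 3.000·86.30)/49.40 = 19.84 mg/L.

19.8 mg/L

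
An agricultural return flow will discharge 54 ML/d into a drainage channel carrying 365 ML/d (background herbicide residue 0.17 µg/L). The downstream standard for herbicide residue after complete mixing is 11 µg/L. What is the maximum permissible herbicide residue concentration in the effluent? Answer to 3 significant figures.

84.2 µg/L

At the limit, (Qr·Cr + Qe·Cₑ)/(Qr + Qe) = 11:
Cₑ = (419.0·11 − 365.0·0.1700) / 54.00 = 84.20 µg/L.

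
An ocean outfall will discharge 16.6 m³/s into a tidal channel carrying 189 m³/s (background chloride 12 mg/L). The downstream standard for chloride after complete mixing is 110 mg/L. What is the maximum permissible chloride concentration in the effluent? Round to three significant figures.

At the limit, (Qr·Cr + Qe·Cₑ)/(Qr + Qe) = 110:
Cₑ = (205.6·110 − 189.0·12.00) / 16.60 = 1226 mg/L.

1230 mg/L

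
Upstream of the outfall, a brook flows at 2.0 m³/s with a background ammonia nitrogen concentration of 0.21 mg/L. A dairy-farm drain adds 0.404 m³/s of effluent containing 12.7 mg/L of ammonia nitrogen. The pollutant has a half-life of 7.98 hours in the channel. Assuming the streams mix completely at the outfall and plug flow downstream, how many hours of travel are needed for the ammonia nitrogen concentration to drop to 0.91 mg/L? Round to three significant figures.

10.7 h

Mass balance: C = (2.000·0.2100 + 0.4040·12.70) / 2.404 = 5.551/2.404 = 2.309 mg/L.
Half-life 7.98 h → k = ln 2 / 7.98 = 0.08686 h⁻¹ = 2.085 d⁻¹.
2.309·exp(−k·t) = 0.91 → t = ln(2.309/0.91)/k = 38590 s = 10.72 h.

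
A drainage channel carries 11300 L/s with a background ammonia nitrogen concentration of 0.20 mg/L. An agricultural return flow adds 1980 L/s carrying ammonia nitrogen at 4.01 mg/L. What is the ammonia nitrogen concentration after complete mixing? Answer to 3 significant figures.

Conservation of mass: C = (11300·0.2000 + 1980·4.010) / 13280 = 10200/13280 = 0.7681 mg/L.

0.768 mg/L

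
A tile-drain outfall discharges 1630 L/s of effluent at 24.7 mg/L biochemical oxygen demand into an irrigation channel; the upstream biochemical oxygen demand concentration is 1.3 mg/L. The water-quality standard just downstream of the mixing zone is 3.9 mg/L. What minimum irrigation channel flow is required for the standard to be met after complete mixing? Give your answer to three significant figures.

13000 L/s

Set C_mix = 3.9: (Q·1.300 + 1630·24.70) / (Q + 1630) = 3.9
→ Q = 1630·(24.70 − 3.9)/(3.9 − 1.300) = 13040 L/s.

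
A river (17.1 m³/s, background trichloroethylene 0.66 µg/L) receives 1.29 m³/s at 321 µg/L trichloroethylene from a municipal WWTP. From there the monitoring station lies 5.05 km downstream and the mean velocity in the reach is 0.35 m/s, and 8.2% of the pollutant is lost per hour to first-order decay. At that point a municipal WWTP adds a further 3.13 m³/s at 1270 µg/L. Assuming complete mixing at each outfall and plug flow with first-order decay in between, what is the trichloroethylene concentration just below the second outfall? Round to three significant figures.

Conservation of mass: C = (17.10·0.6600 + 1.290·321.0) / 18.39 = 425.4/18.39 = 23.13 µg/L; combined flow 18.39 m³/s.
Travel time t = 5.05·1000 / 0.35 = 14430 s = 4.008 h.
8.2%/h lost → k = −ln(1 − 0.082) = 0.08556 h⁻¹.
Applying C = C₀e^(−kt): 23.13 × 0.7097 = 16.42 µg/L.
At the second outfall, C = (18.39·16.42 + 3.130·1270) / (18.39 + 3.130) = 198.7 µg/L.

199 µg/L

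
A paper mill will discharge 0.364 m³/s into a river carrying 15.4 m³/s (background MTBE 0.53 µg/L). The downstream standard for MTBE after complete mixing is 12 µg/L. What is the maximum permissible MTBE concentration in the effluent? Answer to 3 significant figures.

At the limit, (Qr·Cr + Qe·Cₑ)/(Qr + Qe) = 12:
Cₑ = (15.76·12 − 15.40·0.5300) / 0.3640 = 497.3 µg/L.

497 µg/L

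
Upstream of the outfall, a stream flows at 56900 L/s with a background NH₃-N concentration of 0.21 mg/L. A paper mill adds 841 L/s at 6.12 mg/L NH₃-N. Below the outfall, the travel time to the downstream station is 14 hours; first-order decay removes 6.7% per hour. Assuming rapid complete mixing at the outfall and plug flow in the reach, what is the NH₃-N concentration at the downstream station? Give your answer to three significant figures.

0.112 mg/L

Mass balance: C = (56900·0.2100 + 841.0·6.120) / 57740 = 17100/57740 = 0.2961 mg/L.
6.7%/h lost → k = −ln(1 − 0.067) = 0.06935 h⁻¹.
Applying C = C₀e^(−kt): 0.2961 × 0.3787 = 0.1121 mg/L.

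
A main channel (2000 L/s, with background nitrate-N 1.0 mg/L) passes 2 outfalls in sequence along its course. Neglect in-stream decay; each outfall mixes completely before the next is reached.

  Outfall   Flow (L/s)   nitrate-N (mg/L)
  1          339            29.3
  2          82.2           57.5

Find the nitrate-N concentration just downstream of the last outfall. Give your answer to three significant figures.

6.88 mg/L

Outfall 1: combined Q = 2339 L/s; C = (2000·1.000 + 339.0·29.30)/2339 = 5.102 mg/L.
Outfall 2: combined Q = 2421 L/s; C = (2339·5.102 + 82.20·57.50)/2421 = 6.881 mg/L.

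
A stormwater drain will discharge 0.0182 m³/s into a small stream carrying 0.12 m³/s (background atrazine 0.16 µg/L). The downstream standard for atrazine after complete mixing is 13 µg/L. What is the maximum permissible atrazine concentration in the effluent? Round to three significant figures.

97.7 µg/L

At the limit, (Qr·Cr + Qe·Cₑ)/(Qr + Qe) = 13:
Cₑ = (0.1382·13 − 0.1200·0.1600) / 0.01820 = 97.66 µg/L.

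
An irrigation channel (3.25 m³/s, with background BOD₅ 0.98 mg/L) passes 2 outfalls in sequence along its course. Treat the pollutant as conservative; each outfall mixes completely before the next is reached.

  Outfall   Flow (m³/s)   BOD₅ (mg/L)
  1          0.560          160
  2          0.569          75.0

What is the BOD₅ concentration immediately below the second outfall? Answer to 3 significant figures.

Below outfall 1: Q → 3.810 m³/s, C = (3.250·0.9800 + 0.5600·160.0)/3.810 = 24.35 mg/L.
Below outfall 2: Q → 4.379 m³/s, C = (3.810·24.35 + 0.5690·75.00)/4.379 = 30.93 mg/L.

30.9 mg/L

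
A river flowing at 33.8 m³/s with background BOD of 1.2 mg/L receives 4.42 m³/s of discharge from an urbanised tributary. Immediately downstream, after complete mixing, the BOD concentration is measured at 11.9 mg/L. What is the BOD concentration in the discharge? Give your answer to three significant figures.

Mass balance: 33.80·1.200 + 4.420·Cₑ = 38.22·11.90
→ Cₑ = (38.22·11.90 − 33.80·1.200) / 4.420 = 93.72 mg/L.

93.7 mg/L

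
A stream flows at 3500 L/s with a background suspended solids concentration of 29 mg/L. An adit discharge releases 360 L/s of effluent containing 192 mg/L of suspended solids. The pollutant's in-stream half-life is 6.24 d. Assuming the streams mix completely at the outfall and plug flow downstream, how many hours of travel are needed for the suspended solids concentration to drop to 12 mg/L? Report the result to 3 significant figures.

After mixing, C = (3500·29.00 + 360.0·192.0) / 3860 = 170600/3860 = 44.20 mg/L.
Half-life 6.24 d → k = ln 2 / 6.24 = 0.1111 d⁻¹.
44.20·exp(−k·t) = 12 → t = ln(44.20/12)/k = 1014000 s = 281.7 h.

282 h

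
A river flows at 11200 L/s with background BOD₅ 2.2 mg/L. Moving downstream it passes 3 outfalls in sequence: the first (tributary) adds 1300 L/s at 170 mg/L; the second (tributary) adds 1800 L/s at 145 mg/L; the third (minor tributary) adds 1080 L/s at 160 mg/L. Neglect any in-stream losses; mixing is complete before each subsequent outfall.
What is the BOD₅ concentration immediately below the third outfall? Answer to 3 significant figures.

Outfall 1: combined Q = 12500 L/s; C = (11200·2.200 + 1300·170.0)/12500 = 19.65 mg/L.
Outfall 2: combined Q = 14300 L/s; C = (12500·19.65 + 1800·145.0)/14300 = 35.43 mg/L.
Outfall 3: combined Q = 15380 L/s; C = (14300·35.43 + 1080·160.0)/15380 = 44.18 mg/L.

44.2 mg/L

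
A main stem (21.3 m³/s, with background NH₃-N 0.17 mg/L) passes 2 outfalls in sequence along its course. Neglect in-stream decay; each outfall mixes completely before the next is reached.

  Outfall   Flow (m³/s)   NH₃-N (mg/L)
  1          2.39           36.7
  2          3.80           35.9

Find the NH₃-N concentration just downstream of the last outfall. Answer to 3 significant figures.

After outfall 1: Q = 21.30 + 2.390 = 23.69 m³/s; C = (21.30·0.1700 + 2.390·36.70)/23.69 = 3.855 mg/L.
After outfall 2: Q = 23.69 + 3.800 = 27.49 m³/s; C = (23.69·3.855 + 3.800·35.90)/27.49 = 8.285 mg/L.

8.28 mg/L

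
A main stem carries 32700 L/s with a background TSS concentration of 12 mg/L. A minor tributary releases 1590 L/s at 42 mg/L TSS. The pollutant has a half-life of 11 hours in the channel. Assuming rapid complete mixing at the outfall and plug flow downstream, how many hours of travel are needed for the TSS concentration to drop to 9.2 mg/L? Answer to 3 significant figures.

After mixing, C = (32700·12.00 + 1590·42.00) / 34290 = 459200/34290 = 13.39 mg/L.
Half-life 11 h → k = ln 2 / 11 = 0.06301 h⁻¹ = 1.512 d⁻¹.
13.39·exp(−k·t) = 9.2 → t = ln(13.39/9.2)/k = 21450 s = 5.957 h.

5.96 h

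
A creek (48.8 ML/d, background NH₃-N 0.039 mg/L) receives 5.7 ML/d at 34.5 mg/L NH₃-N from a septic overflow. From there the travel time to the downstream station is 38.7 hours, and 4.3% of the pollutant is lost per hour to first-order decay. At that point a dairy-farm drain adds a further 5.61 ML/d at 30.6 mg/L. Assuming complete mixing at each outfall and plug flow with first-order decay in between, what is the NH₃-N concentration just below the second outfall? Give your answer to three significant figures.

3.46 mg/L

Conservation of mass: C = (48.80·0.03900 + 5.700·34.50) / 54.50 = 198.6/54.50 = 3.643 mg/L; combined flow 54.50 ML/d.
4.3%/h lost → k = −ln(1 − 0.043) = 0.04395 h⁻¹.
Decay over the reach: 3.643·exp(−kt) = 3.643·0.1825 = 0.6649 mg/L.
Second outfall: C = (54.50·0.6649 + 5.610·30.60)/60.11 = 3.459 mg/L.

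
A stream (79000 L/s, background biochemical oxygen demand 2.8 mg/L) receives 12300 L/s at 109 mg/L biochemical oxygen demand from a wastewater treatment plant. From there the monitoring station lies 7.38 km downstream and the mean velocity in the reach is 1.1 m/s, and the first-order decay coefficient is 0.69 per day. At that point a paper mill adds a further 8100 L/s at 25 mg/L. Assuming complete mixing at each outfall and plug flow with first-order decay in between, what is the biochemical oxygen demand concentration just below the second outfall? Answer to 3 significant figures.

Flow-weighted average: C = (79000·2.800 + 12300·109.0) / 91300 = 1562000/91300 = 17.11 mg/L; combined flow 91300 L/s.
Travel time t = 7.38·1000 / 1.1 = 6709 s = 1.864 h.
Applying C = C₀e^(−kt): 17.11 × 0.9478 = 16.21 mg/L.
At the second outfall, C = (91300·16.21 + 8100·25.00) / (91300 + 8100) = 16.93 mg/L.

16.9 mg/L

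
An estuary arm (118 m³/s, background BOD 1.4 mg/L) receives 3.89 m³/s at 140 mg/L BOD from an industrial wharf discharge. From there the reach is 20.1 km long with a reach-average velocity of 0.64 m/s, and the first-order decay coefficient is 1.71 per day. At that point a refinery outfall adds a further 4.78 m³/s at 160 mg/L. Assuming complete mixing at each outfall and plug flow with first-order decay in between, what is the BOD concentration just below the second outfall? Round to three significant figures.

Flow-weighted average: C = (118.0·1.400 + 3.890·140.0) / 121.9 = 709.8/121.9 = 5.823 mg/L; combined flow 121.9 m³/s.
Travel time t = 20.1·1000 / 0.64 = 31410 s = 8.724 h.
Applying C = C₀e^(−kt): 5.823 × 0.5371 = 3.128 mg/L.
At the second outfall, C = (121.9·3.128 + 4.780·160.0) / (121.9 + 4.780) = 9.047 mg/L.

9.05 mg/L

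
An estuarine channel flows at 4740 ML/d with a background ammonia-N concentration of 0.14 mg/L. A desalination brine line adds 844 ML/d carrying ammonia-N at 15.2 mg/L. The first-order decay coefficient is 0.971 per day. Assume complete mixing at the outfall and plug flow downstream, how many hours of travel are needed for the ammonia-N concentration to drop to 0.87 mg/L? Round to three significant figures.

Mass balance: C = (4740·0.1400 + 844.0·15.20) / 5584 = 13490/5584 = 2.416 mg/L.
2.416·exp(−k·t) = 0.87 → t = ln(2.416/0.87)/k = 90890 s = 25.25 h.

25.2 h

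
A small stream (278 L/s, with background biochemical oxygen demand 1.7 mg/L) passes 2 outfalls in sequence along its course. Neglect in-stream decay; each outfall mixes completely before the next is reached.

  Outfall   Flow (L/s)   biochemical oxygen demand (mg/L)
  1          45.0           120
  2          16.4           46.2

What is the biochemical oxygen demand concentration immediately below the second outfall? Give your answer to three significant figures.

Below outfall 1: Q → 323.0 L/s, C = (278.0·1.700 + 45.00·120.0)/323.0 = 18.18 mg/L.
Below outfall 2: Q → 339.4 L/s, C = (323.0·18.18 + 16.40·46.20)/339.4 = 19.54 mg/L.

19.5 mg/L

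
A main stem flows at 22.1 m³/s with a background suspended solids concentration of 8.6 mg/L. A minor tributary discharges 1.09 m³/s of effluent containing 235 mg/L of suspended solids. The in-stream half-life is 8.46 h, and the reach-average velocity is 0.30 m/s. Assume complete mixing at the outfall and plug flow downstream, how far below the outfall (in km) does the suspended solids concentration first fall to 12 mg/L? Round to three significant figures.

Mixed concentration C = ΣQC/ΣQ = (22.10·8.600 + 1.090·235.0) / 23.19 = 446.2/23.19 = 19.24 mg/L.
Half-life 8.46 h → k = ln 2 / 8.46 = 0.08193 h⁻¹ = 1.966 d⁻¹.
Set 19.24·exp(−k·t) = 12 → t = ln(19.24/12)/k = 20750 s = 5.763 h.
Distance = v·t = 0.30·20750 = 6224 m = 6.224 km.

6.22 km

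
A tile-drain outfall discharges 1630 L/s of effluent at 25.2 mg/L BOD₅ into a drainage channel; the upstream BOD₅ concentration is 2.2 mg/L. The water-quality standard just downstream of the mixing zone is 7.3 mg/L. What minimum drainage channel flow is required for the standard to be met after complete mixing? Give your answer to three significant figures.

Set C_mix = 7.3: (Q·2.200 + 1630·25.20) / (Q + 1630) = 7.3
→ Q = 1630·(25.20 − 7.3)/(7.3 − 2.200) = 5721 L/s.

5720 L/s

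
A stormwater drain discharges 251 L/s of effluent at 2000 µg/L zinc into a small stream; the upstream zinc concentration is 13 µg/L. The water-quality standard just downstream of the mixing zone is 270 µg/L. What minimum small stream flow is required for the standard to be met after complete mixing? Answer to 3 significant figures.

Set C_mix = 270: (Q·13.00 + 251.0·2000) / (Q + 251.0) = 270
→ Q = 251.0·(2000 − 270)/(270 − 13.00) = 1690 L/s.

1690 L/s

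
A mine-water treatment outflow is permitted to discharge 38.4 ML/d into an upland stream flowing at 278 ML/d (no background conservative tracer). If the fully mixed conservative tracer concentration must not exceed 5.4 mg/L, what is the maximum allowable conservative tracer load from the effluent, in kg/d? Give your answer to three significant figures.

1710 kg/d

Mass balance at the limit: 278.0·0 + 38.40·Cₑ = 316.4·5.4 → Cₑ = 44.49 mg/L.
38.40 ML/d = 0.4444 m³/s. Load = 0.4444 m³/s × 44.49 g/m³ × 86 400 s/d = 1709 kg/d.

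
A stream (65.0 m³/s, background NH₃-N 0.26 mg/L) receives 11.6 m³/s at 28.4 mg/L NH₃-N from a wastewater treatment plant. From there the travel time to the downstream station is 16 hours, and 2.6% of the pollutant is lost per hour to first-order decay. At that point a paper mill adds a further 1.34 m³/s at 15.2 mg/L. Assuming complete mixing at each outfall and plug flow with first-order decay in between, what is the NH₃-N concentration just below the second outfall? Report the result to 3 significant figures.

Conservation of mass: C = (65.00·0.2600 + 11.60·28.40) / 76.60 = 346.3/76.60 = 4.521 mg/L; combined flow 76.60 m³/s.
2.6%/h lost → k = −ln(1 − 0.026) = 0.02634 h⁻¹.
First-order decay: C = 4.521·exp(−k·t) = 4.521·0.6561 = 2.966 mg/L.
Second outfall: C = (76.60·2.966 + 1.340·15.20)/77.94 = 3.177 mg/L.

3.18 mg/L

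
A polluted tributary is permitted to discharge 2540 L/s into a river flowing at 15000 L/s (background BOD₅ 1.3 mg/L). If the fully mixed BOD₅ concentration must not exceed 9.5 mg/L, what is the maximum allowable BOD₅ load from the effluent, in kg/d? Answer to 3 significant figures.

Mass balance at the limit: 15000·1.300 + 2540·Cₑ = 17540·9.5 → Cₑ = 57.93 mg/L.
2540 L/s = 2.540 m³/s. Load = 2.540 m³/s × 57.93 g/m³ × 86 400 s/d = 12710 kg/d.

12700 kg/d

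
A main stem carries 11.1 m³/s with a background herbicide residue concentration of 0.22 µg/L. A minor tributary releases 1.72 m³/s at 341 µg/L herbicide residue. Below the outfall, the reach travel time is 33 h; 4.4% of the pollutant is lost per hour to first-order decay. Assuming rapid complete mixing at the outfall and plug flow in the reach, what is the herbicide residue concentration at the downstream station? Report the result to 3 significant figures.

Flow-weighted average: C = (11.10·0.2200 + 1.720·341.0) / 12.82 = 589.0/12.82 = 45.94 µg/L.
4.4%/h lost → k = −ln(1 − 0.044) = 0.04500 h⁻¹.
Applying C = C₀e^(−kt): 45.94 × 0.2265 = 10.41 µg/L.

10.4 µg/L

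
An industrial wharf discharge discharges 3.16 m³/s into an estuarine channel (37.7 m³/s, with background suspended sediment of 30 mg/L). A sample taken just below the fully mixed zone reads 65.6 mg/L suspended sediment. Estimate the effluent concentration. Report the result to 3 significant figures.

Mass balance: 37.70·30.00 + 3.160·Cₑ = 40.86·65.60
→ Cₑ = (40.86·65.60 − 37.70·30.00) / 3.160 = 490.3 mg/L.

490 mg/L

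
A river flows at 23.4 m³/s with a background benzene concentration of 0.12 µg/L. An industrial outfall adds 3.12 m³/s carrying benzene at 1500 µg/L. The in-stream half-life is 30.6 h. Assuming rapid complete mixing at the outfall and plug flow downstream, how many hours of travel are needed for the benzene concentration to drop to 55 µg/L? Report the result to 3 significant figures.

51.5 h

Mixed concentration C = ΣQC/ΣQ = (23.40·0.1200 + 3.120·1500) / 26.52 = 4683/26.52 = 176.6 µg/L.
Half-life 30.6 h → k = ln 2 / 30.6 = 0.02265 h⁻¹ = 0.5436 d⁻¹.
176.6·exp(−k·t) = 55 → t = ln(176.6/55)/k = 185400 s = 51.49 h.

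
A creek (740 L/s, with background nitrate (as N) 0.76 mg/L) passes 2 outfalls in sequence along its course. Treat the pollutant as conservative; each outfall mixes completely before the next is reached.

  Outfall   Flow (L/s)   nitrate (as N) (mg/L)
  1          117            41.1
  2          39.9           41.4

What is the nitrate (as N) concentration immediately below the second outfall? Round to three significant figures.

7.83 mg/L

Outfall 1: combined Q = 857.0 L/s; C = (740.0·0.7600 + 117.0·41.10)/857.0 = 6.267 mg/L.
Outfall 2: combined Q = 896.9 L/s; C = (857.0·6.267 + 39.90·41.40)/896.9 = 7.830 mg/L.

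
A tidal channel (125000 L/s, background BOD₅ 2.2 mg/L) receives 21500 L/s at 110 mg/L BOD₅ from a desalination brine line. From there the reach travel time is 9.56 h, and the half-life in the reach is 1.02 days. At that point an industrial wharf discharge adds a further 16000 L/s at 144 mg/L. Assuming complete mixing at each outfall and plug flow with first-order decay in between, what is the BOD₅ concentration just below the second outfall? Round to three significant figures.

Mass balance: C = (125000·2.200 + 21500·110.0) / 146500 = 2640000/146500 = 18.02 mg/L; combined flow 146500 L/s.
Half-life 1.02 d → k = ln 2 / 1.02 = 0.6796 d⁻¹.
First-order decay: C = 18.02·exp(−k·t) = 18.02·0.7629 = 13.75 mg/L.
At the second outfall, C = (146500·13.75 + 16000·144.0) / (146500 + 16000) = 26.57 mg/L.

26.6 mg/L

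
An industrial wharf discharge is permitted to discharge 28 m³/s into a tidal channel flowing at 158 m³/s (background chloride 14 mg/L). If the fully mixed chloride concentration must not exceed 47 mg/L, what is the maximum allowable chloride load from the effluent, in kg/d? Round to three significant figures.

564000 kg/d

Mass balance at the limit: 158.0·14.00 + 28.00·Cₑ = 186.0·47 → Cₑ = 233.2 mg/L.
Load = 28.00 m³/s × 233.2 g/m³ × 86 400 s/d = 564200 kg/d.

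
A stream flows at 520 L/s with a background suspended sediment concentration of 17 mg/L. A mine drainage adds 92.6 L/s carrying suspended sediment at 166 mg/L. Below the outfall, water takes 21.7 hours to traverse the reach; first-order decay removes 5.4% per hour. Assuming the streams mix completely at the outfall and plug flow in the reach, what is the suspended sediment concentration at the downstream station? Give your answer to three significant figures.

Flow-weighted average: C = (520.0·17.00 + 92.60·166.0) / 612.6 = 24210/612.6 = 39.52 mg/L.
5.4%/h lost → k = −ln(1 − 0.054) = 0.05551 h⁻¹.
After decay, C = 39.52 × e^(−kt) = 39.52 × 0.2998 = 11.85 mg/L.

11.8 mg/L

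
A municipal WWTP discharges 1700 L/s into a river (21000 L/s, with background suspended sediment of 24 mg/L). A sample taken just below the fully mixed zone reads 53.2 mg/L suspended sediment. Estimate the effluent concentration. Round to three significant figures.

414 mg/L

Mass balance: 21000·24.00 + 1700·Cₑ = 22700·53.20
→ Cₑ = (22700·53.20 − 21000·24.00) / 1700 = 413.9 mg/L.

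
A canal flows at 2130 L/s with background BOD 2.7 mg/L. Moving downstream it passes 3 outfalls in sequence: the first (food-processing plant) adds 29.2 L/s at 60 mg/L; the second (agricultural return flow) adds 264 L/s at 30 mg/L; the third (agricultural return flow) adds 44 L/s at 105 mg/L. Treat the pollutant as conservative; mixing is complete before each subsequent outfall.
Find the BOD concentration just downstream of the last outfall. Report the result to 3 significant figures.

8.12 mg/L

After outfall 1: Q = 2130 + 29.20 = 2159 L/s; C = (2130·2.700 + 29.20·60.00)/2159 = 3.475 mg/L.
After outfall 2: Q = 2159 + 264.0 = 2423 L/s; C = (2159·3.475 + 264.0·30.00)/2423 = 6.365 mg/L.
After outfall 3: Q = 2423 + 44.00 = 2467 L/s; C = (2423·6.365 + 44.00·105.0)/2467 = 8.124 mg/L.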